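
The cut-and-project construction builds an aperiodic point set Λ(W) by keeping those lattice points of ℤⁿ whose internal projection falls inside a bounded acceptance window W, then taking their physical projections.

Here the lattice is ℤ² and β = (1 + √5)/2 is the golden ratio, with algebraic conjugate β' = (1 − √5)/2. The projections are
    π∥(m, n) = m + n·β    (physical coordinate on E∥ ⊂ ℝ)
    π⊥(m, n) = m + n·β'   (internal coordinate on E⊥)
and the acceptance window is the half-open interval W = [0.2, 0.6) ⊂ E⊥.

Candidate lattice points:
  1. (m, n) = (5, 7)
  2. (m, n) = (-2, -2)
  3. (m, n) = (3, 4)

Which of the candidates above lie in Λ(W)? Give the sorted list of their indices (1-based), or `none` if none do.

Compute β' = (1−√5)/2 = -0.6180, so π⊥(m,n) = m -0.6180·n.
candidate 1: (m,n)=(5,7) → π∥ = 5+7·β ≈ 16.3262, π⊥ = 5+7·β' ≈ 0.6738 ∉ [0.2, 0.6) ⇒ out
candidate 2: (m,n)=(-2,-2) → π∥ = -2-2·β ≈ -5.2361, π⊥ = -2-2·β' ≈ -0.7639 ∉ [0.2, 0.6) ⇒ out
candidate 3: (m,n)=(3,4) → π∥ = 3+4·β ≈ 9.4721, π⊥ = 3+4·β' ≈ 0.5279 ∈ [0.2, 0.6) ⇒ IN Λ

3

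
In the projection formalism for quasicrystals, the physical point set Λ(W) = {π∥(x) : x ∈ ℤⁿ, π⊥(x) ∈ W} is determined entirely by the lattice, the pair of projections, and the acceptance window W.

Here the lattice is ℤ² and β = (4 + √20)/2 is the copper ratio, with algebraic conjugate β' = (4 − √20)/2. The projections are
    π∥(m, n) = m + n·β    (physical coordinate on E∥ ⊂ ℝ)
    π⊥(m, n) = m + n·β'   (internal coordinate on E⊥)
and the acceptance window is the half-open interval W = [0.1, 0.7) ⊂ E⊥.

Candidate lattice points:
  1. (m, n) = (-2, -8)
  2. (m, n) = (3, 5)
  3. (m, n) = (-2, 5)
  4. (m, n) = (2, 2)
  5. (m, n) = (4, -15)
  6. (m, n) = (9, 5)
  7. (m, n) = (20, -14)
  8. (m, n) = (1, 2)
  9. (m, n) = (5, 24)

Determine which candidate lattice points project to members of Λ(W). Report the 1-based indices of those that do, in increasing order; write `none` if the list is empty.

8

Compute β' = (4−√20)/2 = -0.236068, so π⊥(m,n) = m -0.236068·n.
#1 (-2,-8): internal coord -2 + (-8)·β' = -0.111456; -0.111456 ∉ [0.1, 0.7) → out
#2 (3,5): internal coord 3 + (5)·β' = +1.819660; +1.819660 ∉ [0.1, 0.7) → out
#3 (-2,5): internal coord -2 + (5)·β' = -3.180340; -3.180340 ∉ [0.1, 0.7) → out
#4 (2,2): internal coord 2 + (2)·β' = +1.527864; +1.527864 ∉ [0.1, 0.7) → out
#5 (4,-15): internal coord 4 + (-15)·β' = +7.541020; +7.541020 ∉ [0.1, 0.7) → out
#6 (9,5): internal coord 9 + (5)·β' = +7.819660; +7.819660 ∉ [0.1, 0.7) → out
#7 (20,-14): internal coord 20 + (-14)·β' = +23.304952; +23.304952 ∉ [0.1, 0.7) → out
#8 (1,2): internal coord 1 + (2)·β' = +0.527864; +0.527864 ∈ [0.1, 0.7) → IN Λ
#9 (5,24): internal coord 5 + (24)·β' = -0.665631; -0.665631 ∉ [0.1, 0.7) → out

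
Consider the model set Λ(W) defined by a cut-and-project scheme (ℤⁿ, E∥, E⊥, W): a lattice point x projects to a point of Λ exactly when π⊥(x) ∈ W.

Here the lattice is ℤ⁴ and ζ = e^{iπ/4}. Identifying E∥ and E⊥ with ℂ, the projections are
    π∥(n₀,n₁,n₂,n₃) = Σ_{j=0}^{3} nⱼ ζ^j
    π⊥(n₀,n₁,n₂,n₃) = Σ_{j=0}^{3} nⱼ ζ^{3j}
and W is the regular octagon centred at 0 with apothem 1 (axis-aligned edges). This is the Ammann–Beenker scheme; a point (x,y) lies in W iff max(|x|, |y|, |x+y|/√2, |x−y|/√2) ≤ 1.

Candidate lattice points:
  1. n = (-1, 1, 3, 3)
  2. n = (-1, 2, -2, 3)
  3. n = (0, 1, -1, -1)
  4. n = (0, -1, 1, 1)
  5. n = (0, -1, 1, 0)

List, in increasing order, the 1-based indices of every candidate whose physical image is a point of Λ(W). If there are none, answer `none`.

1

π⊥(n) = n₀ + n₁ζ³ + n₂ζ⁶ + n₃ζ⁹ where ζ = e^{iπ/4}.
candidate 1: n = (-1, 1, 3, 3) → π⊥ ≈ (+0.4142, -0.1716); max(|x|,|y|,|x±y|/√2) = 0.4142 ≤ 1 ⇒ ∈ W
candidate 2: n = (-1, 2, -2, 3) → π⊥ ≈ (-0.2929, +5.5355); max(|x|,|y|,|x±y|/√2) = 5.5355 > 1 ⇒ ∉ W
candidate 3: n = (0, 1, -1, -1) → π⊥ ≈ (-1.4142, +1.0000); max(|x|,|y|,|x±y|/√2) = 1.7071 > 1 ⇒ ∉ W
candidate 4: n = (0, -1, 1, 1) → π⊥ ≈ (+1.4142, -1.0000); max(|x|,|y|,|x±y|/√2) = 1.7071 > 1 ⇒ ∉ W
candidate 5: n = (0, -1, 1, 0) → π⊥ ≈ (+0.7071, -1.7071); max(|x|,|y|,|x±y|/√2) = 1.7071 > 1 ⇒ ∉ W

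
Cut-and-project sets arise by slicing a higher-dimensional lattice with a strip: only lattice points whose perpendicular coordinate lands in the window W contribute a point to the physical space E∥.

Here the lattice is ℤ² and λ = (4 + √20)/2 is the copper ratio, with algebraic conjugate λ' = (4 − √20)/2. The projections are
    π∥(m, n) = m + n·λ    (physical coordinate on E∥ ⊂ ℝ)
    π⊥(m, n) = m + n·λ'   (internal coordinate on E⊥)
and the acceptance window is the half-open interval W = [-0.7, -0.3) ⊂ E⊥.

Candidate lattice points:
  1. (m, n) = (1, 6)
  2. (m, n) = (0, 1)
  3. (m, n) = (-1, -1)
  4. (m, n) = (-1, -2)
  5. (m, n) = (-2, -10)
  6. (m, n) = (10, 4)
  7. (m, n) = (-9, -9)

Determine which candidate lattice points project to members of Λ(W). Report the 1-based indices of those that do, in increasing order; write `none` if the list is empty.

Compute λ' = (4−√20)/2 = -0.236068, so π⊥(m,n) = m -0.236068·n.
[1] lift (1,6): star map gives -0.416408; window check -0.7 ≤ -0.416408 < -0.3 is true → IN Λ
[2] lift (0,1): star map gives -0.236068; window check -0.7 ≤ -0.236068 < -0.3 is false → out
[3] lift (-1,-1): star map gives -0.763932; window check -0.7 ≤ -0.763932 < -0.3 is false → out
[4] lift (-1,-2): star map gives -0.527864; window check -0.7 ≤ -0.527864 < -0.3 is true → IN Λ
[5] lift (-2,-10): star map gives 0.360680; window check -0.7 ≤ 0.360680 < -0.3 is false → out
[6] lift (10,4): star map gives 9.055728; window check -0.7 ≤ 9.055728 < -0.3 is false → out
[7] lift (-9,-9): star map gives -6.875388; window check -0.7 ≤ -6.875388 < -0.3 is false → out

1, 4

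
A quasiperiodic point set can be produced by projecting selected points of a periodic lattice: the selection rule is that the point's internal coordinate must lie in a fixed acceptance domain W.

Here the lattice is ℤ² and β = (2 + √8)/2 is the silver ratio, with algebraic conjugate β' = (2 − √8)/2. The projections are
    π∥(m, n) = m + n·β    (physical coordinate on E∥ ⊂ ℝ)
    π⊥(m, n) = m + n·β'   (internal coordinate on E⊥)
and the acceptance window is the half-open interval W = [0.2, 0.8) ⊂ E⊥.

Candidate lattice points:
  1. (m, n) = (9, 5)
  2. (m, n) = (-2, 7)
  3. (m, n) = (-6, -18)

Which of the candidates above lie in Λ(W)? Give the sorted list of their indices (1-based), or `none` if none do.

β' = (2−√8)/2 ≈ -0.41421.
[1] lift (9,5): star map gives 6.92893; window check 0.2 ≤ 6.92893 < 0.8 is false → out
[2] lift (-2,7): star map gives -4.89949; window check 0.2 ≤ -4.89949 < 0.8 is false → out
[3] lift (-6,-18): star map gives 1.45584; window check 0.2 ≤ 1.45584 < 0.8 is false → out

none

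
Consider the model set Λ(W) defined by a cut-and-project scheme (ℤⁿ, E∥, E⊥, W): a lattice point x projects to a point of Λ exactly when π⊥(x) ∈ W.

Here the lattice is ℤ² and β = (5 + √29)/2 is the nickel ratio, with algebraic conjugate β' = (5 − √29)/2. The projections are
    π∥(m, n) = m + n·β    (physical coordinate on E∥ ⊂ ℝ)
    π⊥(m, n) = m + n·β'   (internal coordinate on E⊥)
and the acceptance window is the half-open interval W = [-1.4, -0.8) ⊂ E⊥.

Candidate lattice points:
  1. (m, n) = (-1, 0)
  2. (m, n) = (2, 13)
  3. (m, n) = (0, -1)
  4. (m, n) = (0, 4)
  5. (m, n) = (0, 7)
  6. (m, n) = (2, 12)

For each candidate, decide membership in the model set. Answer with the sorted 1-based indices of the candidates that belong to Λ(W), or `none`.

Compute β' = (5−√29)/2 = -0.192582, so π⊥(m,n) = m -0.192582·n.
#1 (-1,0): internal coord -1 + (0)·β' = -1.000000; -1.000000 ∈ [-1.4, -0.8) → IN Λ
#2 (2,13): internal coord 2 + (13)·β' = -0.503571; -0.503571 ∉ [-1.4, -0.8) → out
#3 (0,-1): internal coord 0 + (-1)·β' = +0.192582; +0.192582 ∉ [-1.4, -0.8) → out
#4 (0,4): internal coord 0 + (4)·β' = -0.770330; -0.770330 ∉ [-1.4, -0.8) → out
#5 (0,7): internal coord 0 + (7)·β' = -1.348077; -1.348077 ∈ [-1.4, -0.8) → IN Λ
#6 (2,12): internal coord 2 + (12)·β' = -0.310989; -0.310989 ∉ [-1.4, -0.8) → out

1, 5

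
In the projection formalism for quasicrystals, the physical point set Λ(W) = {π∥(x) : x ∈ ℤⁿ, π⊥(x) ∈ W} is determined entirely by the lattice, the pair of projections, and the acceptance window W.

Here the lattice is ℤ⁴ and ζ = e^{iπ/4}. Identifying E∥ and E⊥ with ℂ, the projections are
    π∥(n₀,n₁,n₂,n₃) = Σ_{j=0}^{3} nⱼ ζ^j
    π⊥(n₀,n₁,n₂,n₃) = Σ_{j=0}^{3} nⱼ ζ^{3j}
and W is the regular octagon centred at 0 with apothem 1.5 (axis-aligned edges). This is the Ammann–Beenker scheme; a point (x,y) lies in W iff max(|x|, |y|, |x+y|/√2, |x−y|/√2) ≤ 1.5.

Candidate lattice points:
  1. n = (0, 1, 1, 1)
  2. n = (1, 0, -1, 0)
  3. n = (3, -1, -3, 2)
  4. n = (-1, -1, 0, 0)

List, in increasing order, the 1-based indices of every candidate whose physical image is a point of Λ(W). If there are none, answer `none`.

Internal map: ζ^{3j} for j=0..3 gives (1,0), (−√2/2,√2/2), (0,−1), (√2/2,√2/2).
#1 (0, 1, 1, 1): internal (0.000000, 0.414214); octagon support 0.414214 vs apothem 1.5 → ∈ W
#2 (1, 0, -1, 0): internal (1.000000, 1.000000); octagon support 1.414214 vs apothem 1.5 → ∈ W
#3 (3, -1, -3, 2): internal (5.121320, 3.707107); octagon support 6.242641 vs apothem 1.5 → ∉ W
#4 (-1, -1, 0, 0): internal (-0.292893, -0.707107); octagon support 0.707107 vs apothem 1.5 → ∈ W

1, 2, 4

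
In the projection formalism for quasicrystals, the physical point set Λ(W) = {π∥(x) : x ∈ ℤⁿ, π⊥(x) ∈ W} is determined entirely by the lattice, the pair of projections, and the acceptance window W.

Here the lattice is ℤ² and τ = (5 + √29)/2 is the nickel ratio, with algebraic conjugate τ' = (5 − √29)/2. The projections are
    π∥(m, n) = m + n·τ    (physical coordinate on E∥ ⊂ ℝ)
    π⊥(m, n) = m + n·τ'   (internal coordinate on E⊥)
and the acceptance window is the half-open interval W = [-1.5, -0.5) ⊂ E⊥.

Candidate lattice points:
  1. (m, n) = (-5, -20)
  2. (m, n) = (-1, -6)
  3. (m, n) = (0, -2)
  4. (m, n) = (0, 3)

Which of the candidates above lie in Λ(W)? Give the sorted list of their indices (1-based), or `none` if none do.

1, 4

Numerically τ ≈ 5.1926 and τ' = −1/τ ≈ -0.1926.
candidate 1: (m,n)=(-5,-20) → π∥ = -5-20·τ ≈ -108.8516, π⊥ = -5-20·τ' ≈ -1.1484 ∈ [-1.5, -0.5) ⇒ IN Λ
candidate 2: (m,n)=(-1,-6) → π∥ = -1-6·τ ≈ -32.1555, π⊥ = -1-6·τ' ≈ 0.1555 ∉ [-1.5, -0.5) ⇒ out
candidate 3: (m,n)=(0,-2) → π∥ = 0-2·τ ≈ -10.3852, π⊥ = 0-2·τ' ≈ 0.3852 ∉ [-1.5, -0.5) ⇒ out
candidate 4: (m,n)=(0,3) → π∥ = 0+3·τ ≈ 15.5777, π⊥ = 0+3·τ' ≈ -0.5777 ∈ [-1.5, -0.5) ⇒ IN Λ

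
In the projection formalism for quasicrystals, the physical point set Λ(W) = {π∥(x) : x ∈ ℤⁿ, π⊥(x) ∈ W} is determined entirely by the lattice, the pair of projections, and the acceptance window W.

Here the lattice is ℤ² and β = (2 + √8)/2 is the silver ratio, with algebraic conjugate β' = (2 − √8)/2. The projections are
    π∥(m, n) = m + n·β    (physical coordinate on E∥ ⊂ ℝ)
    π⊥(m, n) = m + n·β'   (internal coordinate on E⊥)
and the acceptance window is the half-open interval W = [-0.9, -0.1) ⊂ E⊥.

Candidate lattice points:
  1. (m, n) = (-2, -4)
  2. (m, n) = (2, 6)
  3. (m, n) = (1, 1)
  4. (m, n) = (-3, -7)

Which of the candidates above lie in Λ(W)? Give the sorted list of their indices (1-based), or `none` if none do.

Numerically β ≈ 2.41421 and β' = −1/β ≈ -0.41421.
[1] lift (-2,-4): star map gives -0.34315; window check -0.9 ≤ -0.34315 < -0.1 is true → IN Λ
[2] lift (2,6): star map gives -0.48528; window check -0.9 ≤ -0.48528 < -0.1 is true → IN Λ
[3] lift (1,1): star map gives 0.58579; window check -0.9 ≤ 0.58579 < -0.1 is false → out
[4] lift (-3,-7): star map gives -0.10051; window check -0.9 ≤ -0.10051 < -0.1 is true → IN Λ

1, 2, 4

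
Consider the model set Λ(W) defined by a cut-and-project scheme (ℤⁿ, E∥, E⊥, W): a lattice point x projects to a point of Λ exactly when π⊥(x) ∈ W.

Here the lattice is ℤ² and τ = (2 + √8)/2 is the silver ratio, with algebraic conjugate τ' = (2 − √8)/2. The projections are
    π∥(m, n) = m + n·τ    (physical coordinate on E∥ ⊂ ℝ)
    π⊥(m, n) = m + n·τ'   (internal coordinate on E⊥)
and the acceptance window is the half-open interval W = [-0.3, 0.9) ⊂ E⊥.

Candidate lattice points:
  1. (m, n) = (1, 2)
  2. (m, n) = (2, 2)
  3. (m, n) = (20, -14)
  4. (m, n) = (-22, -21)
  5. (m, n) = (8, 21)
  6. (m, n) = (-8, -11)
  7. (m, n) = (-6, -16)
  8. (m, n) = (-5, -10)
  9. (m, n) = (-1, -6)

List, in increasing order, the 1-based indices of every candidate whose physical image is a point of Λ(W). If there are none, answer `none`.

1, 7

Numerically τ ≈ 2.4142 and τ' = −1/τ ≈ -0.4142.
#1 (1,2): internal coord 1 + (2)·τ' = +0.1716; +0.1716 ∈ [-0.3, 0.9) → IN Λ
#2 (2,2): internal coord 2 + (2)·τ' = +1.1716; +1.1716 ∉ [-0.3, 0.9) → out
#3 (20,-14): internal coord 20 + (-14)·τ' = +25.7990; +25.7990 ∉ [-0.3, 0.9) → out
#4 (-22,-21): internal coord -22 + (-21)·τ' = -13.3015; -13.3015 ∉ [-0.3, 0.9) → out
#5 (8,21): internal coord 8 + (21)·τ' = -0.6985; -0.6985 ∉ [-0.3, 0.9) → out
#6 (-8,-11): internal coord -8 + (-11)·τ' = -3.4437; -3.4437 ∉ [-0.3, 0.9) → out
#7 (-6,-16): internal coord -6 + (-16)·τ' = +0.6274; +0.6274 ∈ [-0.3, 0.9) → IN Λ
#8 (-5,-10): internal coord -5 + (-10)·τ' = -0.8579; -0.8579 ∉ [-0.3, 0.9) → out
#9 (-1,-6): internal coord -1 + (-6)·τ' = +1.4853; +1.4853 ∉ [-0.3, 0.9) → out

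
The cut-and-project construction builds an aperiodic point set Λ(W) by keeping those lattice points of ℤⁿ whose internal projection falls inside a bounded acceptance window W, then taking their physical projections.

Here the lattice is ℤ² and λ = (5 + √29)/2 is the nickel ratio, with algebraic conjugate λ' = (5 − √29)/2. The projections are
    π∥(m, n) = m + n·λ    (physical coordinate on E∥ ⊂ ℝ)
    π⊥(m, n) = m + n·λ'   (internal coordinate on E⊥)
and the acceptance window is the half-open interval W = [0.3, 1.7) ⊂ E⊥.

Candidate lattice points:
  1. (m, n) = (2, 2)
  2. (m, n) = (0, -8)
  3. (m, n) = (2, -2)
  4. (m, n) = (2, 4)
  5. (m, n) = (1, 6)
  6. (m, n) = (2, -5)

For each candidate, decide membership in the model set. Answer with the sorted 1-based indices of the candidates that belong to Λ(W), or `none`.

Numerically λ ≈ 5.19258 and λ' = −1/λ ≈ -0.19258.
[1] lift (2,2): star map gives 1.61484; window check 0.3 ≤ 1.61484 < 1.7 is true → IN Λ
[2] lift (0,-8): star map gives 1.54066; window check 0.3 ≤ 1.54066 < 1.7 is true → IN Λ
[3] lift (2,-2): star map gives 2.38516; window check 0.3 ≤ 2.38516 < 1.7 is false → out
[4] lift (2,4): star map gives 1.22967; window check 0.3 ≤ 1.22967 < 1.7 is true → IN Λ
[5] lift (1,6): star map gives -0.15549; window check 0.3 ≤ -0.15549 < 1.7 is false → out
[6] lift (2,-5): star map gives 2.96291; window check 0.3 ≤ 2.96291 < 1.7 is false → out

1, 2, 4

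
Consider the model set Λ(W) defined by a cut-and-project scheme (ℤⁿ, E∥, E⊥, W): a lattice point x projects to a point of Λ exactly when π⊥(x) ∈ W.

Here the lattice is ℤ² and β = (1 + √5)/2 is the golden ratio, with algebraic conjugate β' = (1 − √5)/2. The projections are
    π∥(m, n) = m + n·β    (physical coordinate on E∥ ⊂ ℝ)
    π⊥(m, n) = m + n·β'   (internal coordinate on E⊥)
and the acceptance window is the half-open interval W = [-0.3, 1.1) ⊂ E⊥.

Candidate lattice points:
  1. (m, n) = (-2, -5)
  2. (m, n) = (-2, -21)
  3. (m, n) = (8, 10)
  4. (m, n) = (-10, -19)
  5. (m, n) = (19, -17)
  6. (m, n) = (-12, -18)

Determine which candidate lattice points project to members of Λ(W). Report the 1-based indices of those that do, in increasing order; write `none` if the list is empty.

1

Numerically β ≈ 1.6180 and β' = −1/β ≈ -0.6180.
#1 (-2,-5): internal coord -2 + (-5)·β' = +1.0902; +1.0902 ∈ [-0.3, 1.1) → IN Λ
#2 (-2,-21): internal coord -2 + (-21)·β' = +10.9787; +10.9787 ∉ [-0.3, 1.1) → out
#3 (8,10): internal coord 8 + (10)·β' = +1.8197; +1.8197 ∉ [-0.3, 1.1) → out
#4 (-10,-19): internal coord -10 + (-19)·β' = +1.7426; +1.7426 ∉ [-0.3, 1.1) → out
#5 (19,-17): internal coord 19 + (-17)·β' = +29.5066; +29.5066 ∉ [-0.3, 1.1) → out
#6 (-12,-18): internal coord -12 + (-18)·β' = -0.8754; -0.8754 ∉ [-0.3, 1.1) → out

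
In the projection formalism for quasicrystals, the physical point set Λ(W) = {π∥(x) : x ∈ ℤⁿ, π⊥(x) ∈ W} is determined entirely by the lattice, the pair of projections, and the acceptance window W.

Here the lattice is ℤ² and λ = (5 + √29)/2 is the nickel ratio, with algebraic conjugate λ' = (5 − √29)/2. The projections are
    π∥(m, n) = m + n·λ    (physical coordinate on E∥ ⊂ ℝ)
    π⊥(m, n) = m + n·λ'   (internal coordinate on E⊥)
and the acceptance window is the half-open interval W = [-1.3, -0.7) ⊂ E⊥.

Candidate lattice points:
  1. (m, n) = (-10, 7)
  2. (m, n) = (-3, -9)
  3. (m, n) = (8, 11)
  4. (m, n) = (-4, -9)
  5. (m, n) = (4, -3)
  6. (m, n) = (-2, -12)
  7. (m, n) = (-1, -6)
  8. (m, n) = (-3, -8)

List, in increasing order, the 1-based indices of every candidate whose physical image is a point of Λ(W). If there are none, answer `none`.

2

λ' = (5−√29)/2 ≈ -0.1926.
[1] lift (-10,7): star map gives -11.3481; window check -1.3 ≤ -11.3481 < -0.7 is false → out
[2] lift (-3,-9): star map gives -1.2668; window check -1.3 ≤ -1.2668 < -0.7 is true → IN Λ
[3] lift (8,11): star map gives 5.8816; window check -1.3 ≤ 5.8816 < -0.7 is false → out
[4] lift (-4,-9): star map gives -2.2668; window check -1.3 ≤ -2.2668 < -0.7 is false → out
[5] lift (4,-3): star map gives 4.5777; window check -1.3 ≤ 4.5777 < -0.7 is false → out
[6] lift (-2,-12): star map gives 0.3110; window check -1.3 ≤ 0.3110 < -0.7 is false → out
[7] lift (-1,-6): star map gives 0.1555; window check -1.3 ≤ 0.1555 < -0.7 is false → out
[8] lift (-3,-8): star map gives -1.4593; window check -1.3 ≤ -1.4593 < -0.7 is false → out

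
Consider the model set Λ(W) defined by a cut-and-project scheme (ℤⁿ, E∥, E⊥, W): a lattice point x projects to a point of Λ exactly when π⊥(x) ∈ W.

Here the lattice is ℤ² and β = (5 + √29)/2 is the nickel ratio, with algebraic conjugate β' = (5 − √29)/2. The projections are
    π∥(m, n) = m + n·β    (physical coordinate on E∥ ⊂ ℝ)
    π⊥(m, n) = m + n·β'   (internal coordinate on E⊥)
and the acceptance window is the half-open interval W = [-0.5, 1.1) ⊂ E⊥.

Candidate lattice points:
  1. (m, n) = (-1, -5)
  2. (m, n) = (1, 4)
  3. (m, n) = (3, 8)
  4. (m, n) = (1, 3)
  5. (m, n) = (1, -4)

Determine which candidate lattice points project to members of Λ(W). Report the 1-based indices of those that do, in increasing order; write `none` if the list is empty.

1, 2, 4

Numerically β ≈ 5.1926 and β' = −1/β ≈ -0.1926.
#1 (-1,-5): internal coord -1 + (-5)·β' = -0.0371; -0.0371 ∈ [-0.5, 1.1) → IN Λ
#2 (1,4): internal coord 1 + (4)·β' = +0.2297; +0.2297 ∈ [-0.5, 1.1) → IN Λ
#3 (3,8): internal coord 3 + (8)·β' = +1.4593; +1.4593 ∉ [-0.5, 1.1) → out
#4 (1,3): internal coord 1 + (3)·β' = +0.4223; +0.4223 ∈ [-0.5, 1.1) → IN Λ
#5 (1,-4): internal coord 1 + (-4)·β' = +1.7703; +1.7703 ∉ [-0.5, 1.1) → out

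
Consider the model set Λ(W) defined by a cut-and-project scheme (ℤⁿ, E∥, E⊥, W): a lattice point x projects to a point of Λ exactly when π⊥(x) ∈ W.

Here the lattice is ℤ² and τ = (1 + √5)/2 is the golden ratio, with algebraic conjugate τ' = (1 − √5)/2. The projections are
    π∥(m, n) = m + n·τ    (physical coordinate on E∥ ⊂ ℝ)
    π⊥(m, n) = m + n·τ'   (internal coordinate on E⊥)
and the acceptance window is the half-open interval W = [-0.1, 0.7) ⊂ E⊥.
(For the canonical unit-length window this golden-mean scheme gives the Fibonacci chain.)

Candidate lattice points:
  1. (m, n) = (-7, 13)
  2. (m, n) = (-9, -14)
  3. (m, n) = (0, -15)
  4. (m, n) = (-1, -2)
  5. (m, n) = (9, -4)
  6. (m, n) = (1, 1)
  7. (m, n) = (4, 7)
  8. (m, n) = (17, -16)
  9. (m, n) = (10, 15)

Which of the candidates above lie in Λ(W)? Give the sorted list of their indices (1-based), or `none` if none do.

Compute τ' = (1−√5)/2 = -0.6180, so π⊥(m,n) = m -0.6180·n.
#1 (-7,13): internal coord -7 + (13)·τ' = -15.0344; -15.0344 ∉ [-0.1, 0.7) → out
#2 (-9,-14): internal coord -9 + (-14)·τ' = -0.3475; -0.3475 ∉ [-0.1, 0.7) → out
#3 (0,-15): internal coord 0 + (-15)·τ' = +9.2705; +9.2705 ∉ [-0.1, 0.7) → out
#4 (-1,-2): internal coord -1 + (-2)·τ' = +0.2361; +0.2361 ∈ [-0.1, 0.7) → IN Λ
#5 (9,-4): internal coord 9 + (-4)·τ' = +11.4721; +11.4721 ∉ [-0.1, 0.7) → out
#6 (1,1): internal coord 1 + (1)·τ' = +0.3820; +0.3820 ∈ [-0.1, 0.7) → IN Λ
#7 (4,7): internal coord 4 + (7)·τ' = -0.3262; -0.3262 ∉ [-0.1, 0.7) → out
#8 (17,-16): internal coord 17 + (-16)·τ' = +26.8885; +26.8885 ∉ [-0.1, 0.7) → out
#9 (10,15): internal coord 10 + (15)·τ' = +0.7295; +0.7295 ∉ [-0.1, 0.7) → out

4, 6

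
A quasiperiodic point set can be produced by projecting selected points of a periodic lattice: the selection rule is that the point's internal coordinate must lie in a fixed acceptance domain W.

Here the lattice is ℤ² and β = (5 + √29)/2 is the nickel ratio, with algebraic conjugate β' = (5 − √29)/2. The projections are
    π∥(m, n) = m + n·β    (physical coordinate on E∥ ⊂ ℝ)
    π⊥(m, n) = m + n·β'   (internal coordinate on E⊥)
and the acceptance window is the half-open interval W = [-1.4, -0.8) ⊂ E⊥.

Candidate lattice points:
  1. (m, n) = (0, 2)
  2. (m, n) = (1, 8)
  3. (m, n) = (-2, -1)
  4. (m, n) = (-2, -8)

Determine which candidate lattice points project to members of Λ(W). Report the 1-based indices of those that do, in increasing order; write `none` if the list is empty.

Numerically β ≈ 5.1926 and β' = −1/β ≈ -0.1926.
[1] lift (0,2): star map gives -0.3852; window check -1.4 ≤ -0.3852 < -0.8 is false → out
[2] lift (1,8): star map gives -0.5407; window check -1.4 ≤ -0.5407 < -0.8 is false → out
[3] lift (-2,-1): star map gives -1.8074; window check -1.4 ≤ -1.8074 < -0.8 is false → out
[4] lift (-2,-8): star map gives -0.4593; window check -1.4 ≤ -0.4593 < -0.8 is false → out

none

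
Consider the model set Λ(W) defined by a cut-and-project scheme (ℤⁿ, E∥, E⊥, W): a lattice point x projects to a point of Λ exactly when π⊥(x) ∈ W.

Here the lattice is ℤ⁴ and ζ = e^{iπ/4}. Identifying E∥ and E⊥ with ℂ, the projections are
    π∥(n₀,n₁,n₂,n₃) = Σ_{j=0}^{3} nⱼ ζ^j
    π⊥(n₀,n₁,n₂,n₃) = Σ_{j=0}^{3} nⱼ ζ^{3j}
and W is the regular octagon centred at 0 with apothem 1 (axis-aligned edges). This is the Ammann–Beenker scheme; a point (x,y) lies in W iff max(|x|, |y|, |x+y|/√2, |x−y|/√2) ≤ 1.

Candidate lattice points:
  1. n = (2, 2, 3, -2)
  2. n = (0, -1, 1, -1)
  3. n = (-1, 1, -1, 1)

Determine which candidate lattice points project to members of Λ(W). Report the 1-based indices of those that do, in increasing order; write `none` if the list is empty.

none

With ζ = e^{iπ/4} the internal vectors are ζ^0,ζ^3,ζ^6,ζ^9.
#1 (2, 2, 3, -2): internal (-0.82843, -3.00000); octagon support 3.00000 vs apothem 1 → ∉ W
#2 (0, -1, 1, -1): internal (0.00000, -2.41421); octagon support 2.41421 vs apothem 1 → ∉ W
#3 (-1, 1, -1, 1): internal (-1.00000, 2.41421); octagon support 2.41421 vs apothem 1 → ∉ W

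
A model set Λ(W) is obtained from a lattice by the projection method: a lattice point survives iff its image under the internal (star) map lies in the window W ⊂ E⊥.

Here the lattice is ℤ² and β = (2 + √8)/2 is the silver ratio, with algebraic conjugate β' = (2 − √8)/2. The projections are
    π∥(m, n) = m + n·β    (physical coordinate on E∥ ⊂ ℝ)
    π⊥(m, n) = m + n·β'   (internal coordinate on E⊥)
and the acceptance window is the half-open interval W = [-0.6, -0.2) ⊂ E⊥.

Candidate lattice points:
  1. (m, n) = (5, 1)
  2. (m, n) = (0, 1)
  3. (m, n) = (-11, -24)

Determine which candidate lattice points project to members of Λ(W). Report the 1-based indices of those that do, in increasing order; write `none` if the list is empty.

2

Compute β' = (2−√8)/2 = -0.414214, so π⊥(m,n) = m -0.414214·n.
#1 (5,1): internal coord 5 + (1)·β' = +4.585786; +4.585786 ∉ [-0.6, -0.2) → out
#2 (0,1): internal coord 0 + (1)·β' = -0.414214; -0.414214 ∈ [-0.6, -0.2) → IN Λ
#3 (-11,-24): internal coord -11 + (-24)·β' = -1.058875; -1.058875 ∉ [-0.6, -0.2) → out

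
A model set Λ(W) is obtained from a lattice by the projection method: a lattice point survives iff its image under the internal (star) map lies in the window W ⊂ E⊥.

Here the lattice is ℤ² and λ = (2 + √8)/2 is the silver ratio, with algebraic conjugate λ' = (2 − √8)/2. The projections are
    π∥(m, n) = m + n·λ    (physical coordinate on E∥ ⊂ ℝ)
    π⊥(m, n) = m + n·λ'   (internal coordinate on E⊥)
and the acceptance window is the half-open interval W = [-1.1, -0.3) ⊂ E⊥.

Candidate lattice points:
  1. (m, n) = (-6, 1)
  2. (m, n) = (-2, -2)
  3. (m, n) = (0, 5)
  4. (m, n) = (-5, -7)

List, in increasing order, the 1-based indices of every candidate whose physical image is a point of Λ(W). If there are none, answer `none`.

none

Compute λ' = (2−√8)/2 = -0.41421, so π⊥(m,n) = m -0.41421·n.
candidate 1: (m,n)=(-6,1) → π∥ = -6+1·λ ≈ -3.58579, π⊥ = -6+1·λ' ≈ -6.41421 ∉ [-1.1, -0.3) ⇒ out
candidate 2: (m,n)=(-2,-2) → π∥ = -2-2·λ ≈ -6.82843, π⊥ = -2-2·λ' ≈ -1.17157 ∉ [-1.1, -0.3) ⇒ out
candidate 3: (m,n)=(0,5) → π∥ = 0+5·λ ≈ 12.07107, π⊥ = 0+5·λ' ≈ -2.07107 ∉ [-1.1, -0.3) ⇒ out
candidate 4: (m,n)=(-5,-7) → π∥ = -5-7·λ ≈ -21.89949, π⊥ = -5-7·λ' ≈ -2.10051 ∉ [-1.1, -0.3) ⇒ out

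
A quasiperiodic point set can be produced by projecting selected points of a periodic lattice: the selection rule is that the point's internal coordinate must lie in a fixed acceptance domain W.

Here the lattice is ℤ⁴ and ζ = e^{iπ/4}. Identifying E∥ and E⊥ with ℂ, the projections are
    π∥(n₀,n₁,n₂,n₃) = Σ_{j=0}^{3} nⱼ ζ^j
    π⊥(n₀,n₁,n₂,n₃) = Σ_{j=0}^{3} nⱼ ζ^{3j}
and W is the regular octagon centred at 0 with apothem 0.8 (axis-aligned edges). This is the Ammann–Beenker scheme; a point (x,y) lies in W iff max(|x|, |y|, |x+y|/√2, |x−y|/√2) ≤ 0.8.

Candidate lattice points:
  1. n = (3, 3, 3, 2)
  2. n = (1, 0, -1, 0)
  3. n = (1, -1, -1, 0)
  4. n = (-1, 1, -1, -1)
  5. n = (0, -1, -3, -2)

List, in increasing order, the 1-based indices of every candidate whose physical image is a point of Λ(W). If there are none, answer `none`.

none

Internal map: ζ^{3j} for j=0..3 gives (1,0), (−√2/2,√2/2), (0,−1), (√2/2,√2/2).
candidate 1: n = (3, 3, 3, 2) → π⊥ ≈ (+2.292893, +0.535534); max(|x|,|y|,|x±y|/√2) = 2.292893 > 0.8 ⇒ ∉ W
candidate 2: n = (1, 0, -1, 0) → π⊥ ≈ (+1.000000, +1.000000); max(|x|,|y|,|x±y|/√2) = 1.414214 > 0.8 ⇒ ∉ W
candidate 3: n = (1, -1, -1, 0) → π⊥ ≈ (+1.707107, +0.292893); max(|x|,|y|,|x±y|/√2) = 1.707107 > 0.8 ⇒ ∉ W
candidate 4: n = (-1, 1, -1, -1) → π⊥ ≈ (-2.414214, +1.000000); max(|x|,|y|,|x±y|/√2) = 2.414214 > 0.8 ⇒ ∉ W
candidate 5: n = (0, -1, -3, -2) → π⊥ ≈ (-0.707107, +0.878680); max(|x|,|y|,|x±y|/√2) = 1.121320 > 0.8 ⇒ ∉ W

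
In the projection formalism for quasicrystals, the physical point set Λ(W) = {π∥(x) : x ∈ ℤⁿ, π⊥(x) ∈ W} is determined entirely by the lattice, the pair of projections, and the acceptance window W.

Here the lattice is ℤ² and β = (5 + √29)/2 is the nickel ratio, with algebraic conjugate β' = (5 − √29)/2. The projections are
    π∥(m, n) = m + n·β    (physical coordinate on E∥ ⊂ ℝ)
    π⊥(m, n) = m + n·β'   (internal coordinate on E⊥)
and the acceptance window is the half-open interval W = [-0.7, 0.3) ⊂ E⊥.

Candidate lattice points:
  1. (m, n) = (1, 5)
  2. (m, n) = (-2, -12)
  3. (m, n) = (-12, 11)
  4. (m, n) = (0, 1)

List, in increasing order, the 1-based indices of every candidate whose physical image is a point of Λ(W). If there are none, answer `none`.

1, 4

β' = (5−√29)/2 ≈ -0.19258.
candidate 1: (m,n)=(1,5) → π∥ = 1+5·β ≈ 26.96291, π⊥ = 1+5·β' ≈ 0.03709 ∈ [-0.7, 0.3) ⇒ IN Λ
candidate 2: (m,n)=(-2,-12) → π∥ = -2-12·β ≈ -64.31099, π⊥ = -2-12·β' ≈ 0.31099 ∉ [-0.7, 0.3) ⇒ out
candidate 3: (m,n)=(-12,11) → π∥ = -12+11·β ≈ 45.11841, π⊥ = -12+11·β' ≈ -14.11841 ∉ [-0.7, 0.3) ⇒ out
candidate 4: (m,n)=(0,1) → π∥ = 0+1·β ≈ 5.19258, π⊥ = 0+1·β' ≈ -0.19258 ∈ [-0.7, 0.3) ⇒ IN Λ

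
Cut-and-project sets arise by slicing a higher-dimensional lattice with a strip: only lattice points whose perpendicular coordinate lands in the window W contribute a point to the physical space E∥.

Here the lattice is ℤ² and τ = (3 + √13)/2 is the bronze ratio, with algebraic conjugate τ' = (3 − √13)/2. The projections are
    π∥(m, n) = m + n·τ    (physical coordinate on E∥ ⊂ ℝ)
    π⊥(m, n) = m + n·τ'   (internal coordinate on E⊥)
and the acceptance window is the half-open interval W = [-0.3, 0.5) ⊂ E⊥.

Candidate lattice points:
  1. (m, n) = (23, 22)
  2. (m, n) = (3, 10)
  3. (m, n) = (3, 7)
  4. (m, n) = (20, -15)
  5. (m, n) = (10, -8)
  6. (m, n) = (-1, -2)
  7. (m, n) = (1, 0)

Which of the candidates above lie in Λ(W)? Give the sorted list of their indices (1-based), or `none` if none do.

2

Numerically τ ≈ 3.302776 and τ' = −1/τ ≈ -0.302776.
candidate 1: (m,n)=(23,22) → π∥ = 23+22·τ ≈ 95.661064, π⊥ = 23+22·τ' ≈ 16.338936 ∉ [-0.3, 0.5) ⇒ out
candidate 2: (m,n)=(3,10) → π∥ = 3+10·τ ≈ 36.027756, π⊥ = 3+10·τ' ≈ -0.027756 ∈ [-0.3, 0.5) ⇒ IN Λ
candidate 3: (m,n)=(3,7) → π∥ = 3+7·τ ≈ 26.119429, π⊥ = 3+7·τ' ≈ 0.880571 ∉ [-0.3, 0.5) ⇒ out
candidate 4: (m,n)=(20,-15) → π∥ = 20-15·τ ≈ -29.541635, π⊥ = 20-15·τ' ≈ 24.541635 ∉ [-0.3, 0.5) ⇒ out
candidate 5: (m,n)=(10,-8) → π∥ = 10-8·τ ≈ -16.422205, π⊥ = 10-8·τ' ≈ 12.422205 ∉ [-0.3, 0.5) ⇒ out
candidate 6: (m,n)=(-1,-2) → π∥ = -1-2·τ ≈ -7.605551, π⊥ = -1-2·τ' ≈ -0.394449 ∉ [-0.3, 0.5) ⇒ out
candidate 7: (m,n)=(1,0) → π∥ = 1+0·τ ≈ 1.000000, π⊥ = 1+0·τ' ≈ 1.000000 ∉ [-0.3, 0.5) ⇒ out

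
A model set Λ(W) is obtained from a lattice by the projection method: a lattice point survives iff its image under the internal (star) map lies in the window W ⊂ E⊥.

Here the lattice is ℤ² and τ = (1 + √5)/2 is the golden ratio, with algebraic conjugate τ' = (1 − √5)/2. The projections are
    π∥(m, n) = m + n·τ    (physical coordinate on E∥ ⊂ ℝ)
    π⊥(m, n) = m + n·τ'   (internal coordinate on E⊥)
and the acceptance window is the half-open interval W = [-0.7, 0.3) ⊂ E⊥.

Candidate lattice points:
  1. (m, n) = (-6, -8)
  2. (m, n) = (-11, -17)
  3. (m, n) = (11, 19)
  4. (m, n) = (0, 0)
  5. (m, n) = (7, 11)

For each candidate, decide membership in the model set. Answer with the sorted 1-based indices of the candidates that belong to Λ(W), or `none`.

τ' = (1−√5)/2 ≈ -0.618034.
#1 (-6,-8): internal coord -6 + (-8)·τ' = -1.055728; -1.055728 ∉ [-0.7, 0.3) → out
#2 (-11,-17): internal coord -11 + (-17)·τ' = -0.493422; -0.493422 ∈ [-0.7, 0.3) → IN Λ
#3 (11,19): internal coord 11 + (19)·τ' = -0.742646; -0.742646 ∉ [-0.7, 0.3) → out
#4 (0,0): internal coord 0 + (0)·τ' = +0.000000; +0.000000 ∈ [-0.7, 0.3) → IN Λ
#5 (7,11): internal coord 7 + (11)·τ' = +0.201626; +0.201626 ∈ [-0.7, 0.3) → IN Λ

2, 4, 5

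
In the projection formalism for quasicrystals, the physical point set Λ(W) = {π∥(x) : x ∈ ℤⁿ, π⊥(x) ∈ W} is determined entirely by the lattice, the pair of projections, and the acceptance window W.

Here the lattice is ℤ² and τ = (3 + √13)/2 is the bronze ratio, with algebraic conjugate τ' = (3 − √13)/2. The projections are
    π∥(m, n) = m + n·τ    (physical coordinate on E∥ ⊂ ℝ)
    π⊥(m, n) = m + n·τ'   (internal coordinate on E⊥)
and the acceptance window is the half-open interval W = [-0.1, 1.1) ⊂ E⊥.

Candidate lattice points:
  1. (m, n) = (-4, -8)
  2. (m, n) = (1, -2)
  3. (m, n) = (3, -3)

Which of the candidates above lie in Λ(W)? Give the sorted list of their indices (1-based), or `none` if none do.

τ' = (3−√13)/2 ≈ -0.30278.
[1] lift (-4,-8): star map gives -1.57779; window check -0.1 ≤ -1.57779 < 1.1 is false → out
[2] lift (1,-2): star map gives 1.60555; window check -0.1 ≤ 1.60555 < 1.1 is false → out
[3] lift (3,-3): star map gives 3.90833; window check -0.1 ≤ 3.90833 < 1.1 is false → out

none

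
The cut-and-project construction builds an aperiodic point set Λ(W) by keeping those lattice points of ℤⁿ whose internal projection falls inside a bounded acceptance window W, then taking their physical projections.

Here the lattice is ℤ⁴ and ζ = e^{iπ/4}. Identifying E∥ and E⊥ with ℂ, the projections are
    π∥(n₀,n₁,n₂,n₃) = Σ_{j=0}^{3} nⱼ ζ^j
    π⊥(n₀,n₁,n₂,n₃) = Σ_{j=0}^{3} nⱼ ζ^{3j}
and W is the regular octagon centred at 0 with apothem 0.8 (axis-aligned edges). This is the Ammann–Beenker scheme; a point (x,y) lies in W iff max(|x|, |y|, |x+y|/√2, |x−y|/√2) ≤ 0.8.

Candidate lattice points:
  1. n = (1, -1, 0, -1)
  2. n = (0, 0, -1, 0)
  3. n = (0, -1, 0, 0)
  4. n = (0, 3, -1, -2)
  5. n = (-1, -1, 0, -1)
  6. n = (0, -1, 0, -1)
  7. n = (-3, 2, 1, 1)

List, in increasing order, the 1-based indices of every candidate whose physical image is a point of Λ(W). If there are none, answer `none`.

none

With ζ = e^{iπ/4} the internal vectors are ζ^0,ζ^3,ζ^6,ζ^9.
#1 (1, -1, 0, -1): internal (1.0000, -1.4142); octagon support 1.7071 vs apothem 0.8 → ∉ W
#2 (0, 0, -1, 0): internal (0.0000, 1.0000); octagon support 1.0000 vs apothem 0.8 → ∉ W
#3 (0, -1, 0, 0): internal (0.7071, -0.7071); octagon support 1.0000 vs apothem 0.8 → ∉ W
#4 (0, 3, -1, -2): internal (-3.5355, 1.7071); octagon support 3.7071 vs apothem 0.8 → ∉ W
#5 (-1, -1, 0, -1): internal (-1.0000, -1.4142); octagon support 1.7071 vs apothem 0.8 → ∉ W
#6 (0, -1, 0, -1): internal (0.0000, -1.4142); octagon support 1.4142 vs apothem 0.8 → ∉ W
#7 (-3, 2, 1, 1): internal (-3.7071, 1.1213); octagon support 3.7071 vs apothem 0.8 → ∉ W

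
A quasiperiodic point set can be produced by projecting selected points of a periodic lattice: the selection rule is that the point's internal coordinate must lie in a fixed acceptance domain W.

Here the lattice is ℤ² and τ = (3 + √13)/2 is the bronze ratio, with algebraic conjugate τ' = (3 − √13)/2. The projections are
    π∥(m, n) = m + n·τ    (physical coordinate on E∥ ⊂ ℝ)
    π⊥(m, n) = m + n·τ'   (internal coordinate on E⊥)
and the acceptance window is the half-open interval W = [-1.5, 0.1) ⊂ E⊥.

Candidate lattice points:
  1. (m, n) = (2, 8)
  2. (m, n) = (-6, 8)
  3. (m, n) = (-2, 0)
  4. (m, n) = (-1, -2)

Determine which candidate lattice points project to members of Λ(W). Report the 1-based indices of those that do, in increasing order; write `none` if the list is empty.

Compute τ' = (3−√13)/2 = -0.302776, so π⊥(m,n) = m -0.302776·n.
candidate 1: (m,n)=(2,8) → π∥ = 2+8·τ ≈ 28.422205, π⊥ = 2+8·τ' ≈ -0.422205 ∈ [-1.5, 0.1) ⇒ IN Λ
candidate 2: (m,n)=(-6,8) → π∥ = -6+8·τ ≈ 20.422205, π⊥ = -6+8·τ' ≈ -8.422205 ∉ [-1.5, 0.1) ⇒ out
candidate 3: (m,n)=(-2,0) → π∥ = -2+0·τ ≈ -2.000000, π⊥ = -2+0·τ' ≈ -2.000000 ∉ [-1.5, 0.1) ⇒ out
candidate 4: (m,n)=(-1,-2) → π∥ = -1-2·τ ≈ -7.605551, π⊥ = -1-2·τ' ≈ -0.394449 ∈ [-1.5, 0.1) ⇒ IN Λ

1, 4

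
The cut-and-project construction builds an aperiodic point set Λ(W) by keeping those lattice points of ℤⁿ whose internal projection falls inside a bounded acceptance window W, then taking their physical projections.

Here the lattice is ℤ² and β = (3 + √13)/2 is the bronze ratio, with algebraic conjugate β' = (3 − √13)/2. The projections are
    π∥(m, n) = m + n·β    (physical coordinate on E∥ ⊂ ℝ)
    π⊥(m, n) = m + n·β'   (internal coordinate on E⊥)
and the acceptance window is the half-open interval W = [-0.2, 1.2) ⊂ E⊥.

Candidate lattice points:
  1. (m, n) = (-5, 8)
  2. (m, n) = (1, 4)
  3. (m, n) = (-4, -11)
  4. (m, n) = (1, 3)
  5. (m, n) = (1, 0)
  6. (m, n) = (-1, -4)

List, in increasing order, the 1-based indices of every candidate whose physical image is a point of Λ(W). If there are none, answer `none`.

4, 5, 6

Compute β' = (3−√13)/2 = -0.30278, so π⊥(m,n) = m -0.30278·n.
candidate 1: (m,n)=(-5,8) → π∥ = -5+8·β ≈ 21.42221, π⊥ = -5+8·β' ≈ -7.42221 ∉ [-0.2, 1.2) ⇒ out
candidate 2: (m,n)=(1,4) → π∥ = 1+4·β ≈ 14.21110, π⊥ = 1+4·β' ≈ -0.21110 ∉ [-0.2, 1.2) ⇒ out
candidate 3: (m,n)=(-4,-11) → π∥ = -4-11·β ≈ -40.33053, π⊥ = -4-11·β' ≈ -0.66947 ∉ [-0.2, 1.2) ⇒ out
candidate 4: (m,n)=(1,3) → π∥ = 1+3·β ≈ 10.90833, π⊥ = 1+3·β' ≈ 0.09167 ∈ [-0.2, 1.2) ⇒ IN Λ
candidate 5: (m,n)=(1,0) → π∥ = 1+0·β ≈ 1.00000, π⊥ = 1+0·β' ≈ 1.00000 ∈ [-0.2, 1.2) ⇒ IN Λ
candidate 6: (m,n)=(-1,-4) → π∥ = -1-4·β ≈ -14.21110, π⊥ = -1-4·β' ≈ 0.21110 ∈ [-0.2, 1.2) ⇒ IN Λ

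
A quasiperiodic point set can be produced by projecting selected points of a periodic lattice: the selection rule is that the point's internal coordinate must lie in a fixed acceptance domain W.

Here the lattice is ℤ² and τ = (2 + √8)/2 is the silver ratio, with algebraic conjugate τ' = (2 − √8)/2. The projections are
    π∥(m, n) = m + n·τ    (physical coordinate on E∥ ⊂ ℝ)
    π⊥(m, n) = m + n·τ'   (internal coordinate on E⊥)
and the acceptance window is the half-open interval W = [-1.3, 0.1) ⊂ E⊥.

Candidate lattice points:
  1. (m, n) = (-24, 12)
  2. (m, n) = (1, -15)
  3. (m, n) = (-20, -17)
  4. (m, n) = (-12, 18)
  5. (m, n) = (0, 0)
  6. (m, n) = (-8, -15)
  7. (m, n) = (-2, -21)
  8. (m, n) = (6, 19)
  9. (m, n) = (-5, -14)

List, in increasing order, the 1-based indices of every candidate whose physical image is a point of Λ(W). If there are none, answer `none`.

τ' = (2−√8)/2 ≈ -0.414214.
[1] lift (-24,12): star map gives -28.970563; window check -1.3 ≤ -28.970563 < 0.1 is false → out
[2] lift (1,-15): star map gives 7.213203; window check -1.3 ≤ 7.213203 < 0.1 is false → out
[3] lift (-20,-17): star map gives -12.958369; window check -1.3 ≤ -12.958369 < 0.1 is false → out
[4] lift (-12,18): star map gives -19.455844; window check -1.3 ≤ -19.455844 < 0.1 is false → out
[5] lift (0,0): star map gives 0.000000; window check -1.3 ≤ 0.000000 < 0.1 is true → IN Λ
[6] lift (-8,-15): star map gives -1.786797; window check -1.3 ≤ -1.786797 < 0.1 is false → out
[7] lift (-2,-21): star map gives 6.698485; window check -1.3 ≤ 6.698485 < 0.1 is false → out
[8] lift (6,19): star map gives -1.870058; window check -1.3 ≤ -1.870058 < 0.1 is false → out
[9] lift (-5,-14): star map gives 0.798990; window check -1.3 ≤ 0.798990 < 0.1 is false → out

5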